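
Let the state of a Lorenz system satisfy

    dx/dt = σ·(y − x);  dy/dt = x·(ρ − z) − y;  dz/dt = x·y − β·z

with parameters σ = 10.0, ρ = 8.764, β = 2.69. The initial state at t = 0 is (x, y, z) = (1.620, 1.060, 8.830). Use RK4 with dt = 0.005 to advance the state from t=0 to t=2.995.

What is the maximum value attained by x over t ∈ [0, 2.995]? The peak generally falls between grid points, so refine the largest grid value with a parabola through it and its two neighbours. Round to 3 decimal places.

t=0.000: state=(1.620, 1.060, 8.830)
step 1 (dt=0.005): k1=(-5.600, -1.167, -22.035), k2=(-5.489, -1.075, -21.907), k3=(-5.490, -1.075, -21.907), k4=(-5.379, -0.985, -21.779); state += dt/6·(k1+2k2+2k3+k4)
t=0.005: state=(1.593, 1.055, 8.720)
t=0.010: state=(1.566, 1.050, 8.612)
t=0.015: state=(1.541, 1.046, 8.505)
continuing one RK4 step at a time; state shown every 20 steps (Δt=0.1):
t=0.100: state=(1.262, 1.083, 6.877)
t=0.200: state=(1.218, 1.291, 5.381)
t=0.300: state=(1.389, 1.657, 4.278)
t=0.400: state=(1.756, 2.227, 3.536)
t=0.500: state=(2.348, 3.072, 3.179)
t=0.600: state=(3.219, 4.242, 3.328)
t=0.700: state=(4.380, 5.654, 4.213)
t=0.800: state=(5.663, 6.871, 6.040)
t=0.900: state=(6.576, 7.081, 8.474)
t=1.000: state=(6.529, 5.933, 10.305)
t=1.100: state=(5.549, 4.319, 10.588)
t=1.200: state=(4.333, 3.231, 9.686)
t=1.300: state=(3.454, 2.814, 8.402)
t=1.400: state=(3.043, 2.844, 7.206)
t=1.500: state=(3.020, 3.159, 6.293)
t=1.600: state=(3.293, 3.689, 5.752)
t=1.700: state=(3.792, 4.381, 5.651)
t=1.800: state=(4.438, 5.118, 6.046)
t=1.900: state=(5.091, 5.679, 6.905)
t=2.000: state=(5.535, 5.801, 7.991)
t=2.100: state=(5.580, 5.403, 8.869)
t=2.200: state=(5.223, 4.726, 9.182)
t=2.300: state=(4.676, 4.122, 8.922)
t=2.400: state=(4.185, 3.780, 8.333)
t=2.500: state=(3.891, 3.712, 7.678)
t=2.600: state=(3.823, 3.861, 7.137)
t=2.700: state=(3.952, 4.162, 6.816)
t=2.800: state=(4.222, 4.541, 6.769)
t=2.900: state=(4.560, 4.902, 6.999)
t=2.995: state=(4.857, 5.126, 7.413)
largest grid value and its neighbours: x(0.940)=6.69216, x(0.945)=6.69407, x(0.950)=6.69312
parabola through these three points peaks at t≈0.946 with x≈6.69411

max x = 6.694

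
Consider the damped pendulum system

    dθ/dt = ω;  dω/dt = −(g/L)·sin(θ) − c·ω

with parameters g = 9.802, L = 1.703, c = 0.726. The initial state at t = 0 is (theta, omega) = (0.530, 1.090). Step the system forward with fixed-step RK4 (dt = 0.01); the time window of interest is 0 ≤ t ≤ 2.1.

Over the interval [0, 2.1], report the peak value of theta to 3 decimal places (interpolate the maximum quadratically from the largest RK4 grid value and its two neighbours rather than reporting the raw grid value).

max theta = 0.686

t=0.000: state=(0.530, 1.090)
step 1 (dt=0.01): k1=(1.090, -3.701), k2=(1.071, -3.715), k3=(1.071, -3.714), k4=(1.053, -3.727); state += dt/6·(k1+2k2+2k3+k4)
t=0.010: state=(0.541, 1.053)
t=0.020: state=(0.551, 1.015)
t=0.030: state=(0.561, 0.978)
continuing one RK4 step at a time; state shown every 10 steps (Δt=0.1):
t=0.100: state=(0.620, 0.710)
t=0.200: state=(0.672, 0.325)
t=0.300: state=(0.685, -0.048)
t=0.400: state=(0.663, -0.392)
t=0.500: state=(0.608, -0.696)
t=0.600: state=(0.526, -0.946)
t=0.700: state=(0.421, -1.133)
t=0.800: state=(0.302, -1.250)
t=0.900: state=(0.174, -1.293)
t=1.000: state=(0.045, -1.263)
t=1.100: state=(-0.076, -1.165)
t=1.200: state=(-0.186, -1.010)
t=1.300: state=(-0.277, -0.810)
t=1.400: state=(-0.347, -0.582)
t=1.500: state=(-0.393, -0.340)
t=1.600: state=(-0.415, -0.097)
t=1.700: state=(-0.413, 0.134)
t=1.800: state=(-0.389, 0.342)
t=1.900: state=(-0.345, 0.518)
t=2.000: state=(-0.286, 0.654)
t=2.100: state=(-0.216, 0.747)
largest grid value and its neighbours: theta(0.280)=0.68573, theta(0.290)=0.68579, theta(0.300)=0.68549
parabola through these three points peaks at t≈0.287 with theta≈0.68581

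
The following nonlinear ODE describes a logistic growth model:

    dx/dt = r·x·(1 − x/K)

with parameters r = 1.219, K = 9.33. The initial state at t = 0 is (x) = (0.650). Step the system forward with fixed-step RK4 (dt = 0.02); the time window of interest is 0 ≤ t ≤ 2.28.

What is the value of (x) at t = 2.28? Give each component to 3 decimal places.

(x) = (5.101)

t=0.000: state=(0.650)
step 1 (dt=0.02): k1=(0.737), k2=(0.745), k3=(0.745), k4=(0.753); state += dt/6·(k1+2k2+2k3+k4)
t=0.020: state=(0.665)
t=0.040: state=(0.680)
t=0.060: state=(0.696)
continuing one RK4 step at a time; state shown every 5 steps (Δt=0.1):
t=0.100: state=(0.728)
t=0.200: state=(0.814)
t=0.300: state=(0.909)
t=0.400: state=(1.014)
t=0.500: state=(1.130)
t=0.600: state=(1.256)
t=0.700: state=(1.395)
t=0.800: state=(1.546)
t=0.900: state=(1.709)
t=1.000: state=(1.886)
t=1.100: state=(2.076)
t=1.200: state=(2.280)
t=1.300: state=(2.496)
t=1.400: state=(2.725)
t=1.500: state=(2.966)
t=1.600: state=(3.218)
t=1.700: state=(3.480)
t=1.800: state=(3.750)
t=1.900: state=(4.026)
t=2.000: state=(4.307)
t=2.100: state=(4.591)
t=2.200: state=(4.875)
t=2.280: state=(5.101)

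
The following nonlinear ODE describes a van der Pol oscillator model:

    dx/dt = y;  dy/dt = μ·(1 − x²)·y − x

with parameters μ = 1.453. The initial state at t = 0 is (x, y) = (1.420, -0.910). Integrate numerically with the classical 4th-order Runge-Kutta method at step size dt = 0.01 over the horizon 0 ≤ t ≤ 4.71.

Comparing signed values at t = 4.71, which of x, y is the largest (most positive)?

t=0.000: state=(1.420, -0.910)
step 1 (dt=0.01): k1=(-0.910, -0.076), k2=(-0.910, -0.088), k3=(-0.910, -0.088), k4=(-0.911, -0.100); state += dt/6·(k1+2k2+2k3+k4)
t=0.010: state=(1.411, -0.911)
t=0.020: state=(1.402, -0.912)
t=0.030: state=(1.393, -0.913)
continuing one RK4 step at a time; state shown every 20 steps (Δt=0.2):
t=0.200: state=(1.234, -0.969)
t=0.400: state=(1.027, -1.111)
t=0.600: state=(0.782, -1.355)
t=0.800: state=(0.475, -1.749)
t=1.000: state=(0.069, -2.343)
t=1.200: state=(-0.471, -3.039)
t=1.400: state=(-1.112, -3.198)
t=1.600: state=(-1.664, -2.153)
t=1.800: state=(-1.955, -0.823)
t=2.000: state=(-2.035, -0.075)
t=2.200: state=(-2.014, 0.237)
t=2.400: state=(-1.952, 0.369)
t=2.600: state=(-1.871, 0.438)
t=2.800: state=(-1.778, 0.489)
t=3.000: state=(-1.675, 0.539)
t=3.200: state=(-1.562, 0.596)
t=3.400: state=(-1.436, 0.667)
t=3.600: state=(-1.293, 0.762)
t=3.800: state=(-1.128, 0.892)
t=4.000: state=(-0.932, 1.081)
t=4.200: state=(-0.690, 1.363)
t=4.400: state=(-0.378, 1.792)
t=4.600: state=(0.039, 2.407)
t=4.710: state=(0.325, 2.786)
compare at T: x=0.325, y=2.786

largest component: y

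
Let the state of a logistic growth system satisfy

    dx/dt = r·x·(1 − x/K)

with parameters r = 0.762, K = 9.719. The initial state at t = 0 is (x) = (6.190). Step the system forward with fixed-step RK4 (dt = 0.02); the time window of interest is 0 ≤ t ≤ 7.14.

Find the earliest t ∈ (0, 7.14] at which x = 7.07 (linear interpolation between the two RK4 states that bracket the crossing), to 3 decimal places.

t=0.000: state=(6.190)
step 1 (dt=0.02): k1=(1.713), k2=(1.709), k3=(1.709), k4=(1.705); state += dt/6·(k1+2k2+2k3+k4)
t=0.020: state=(6.224)
t=0.040: state=(6.258)
t=0.060: state=(6.292)
continuing one RK4 step at a time; state shown every 25 steps (Δt=0.5):
t=0.500: state=(6.995)
t=0.540: state=(7.054)
next step: t=0.560: state=(7.083) — x has crossed 7.07
linear interpolation between t=0.540 (7.05402) and t=0.560 (7.08339) → t≈0.551

t = 0.551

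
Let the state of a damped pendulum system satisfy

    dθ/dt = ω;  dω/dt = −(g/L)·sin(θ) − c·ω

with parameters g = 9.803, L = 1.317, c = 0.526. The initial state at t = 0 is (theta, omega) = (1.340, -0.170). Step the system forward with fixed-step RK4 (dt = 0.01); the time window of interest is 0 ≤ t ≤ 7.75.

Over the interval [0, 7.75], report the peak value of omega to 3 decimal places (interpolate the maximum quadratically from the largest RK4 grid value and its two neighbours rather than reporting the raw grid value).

t=0.000: state=(1.340, -0.170)
step 1 (dt=0.01): k1=(-0.170, -7.157), k2=(-0.206, -7.136), k3=(-0.206, -7.136), k4=(-0.241, -7.116); state += dt/6·(k1+2k2+2k3+k4)
t=0.010: state=(1.338, -0.241)
t=0.020: state=(1.335, -0.312)
t=0.030: state=(1.332, -0.383)
continuing one RK4 step at a time; state shown every 50 steps (Δt=0.5):
t=0.500: state=(0.492, -2.812)
t=1.000: state=(-0.757, -1.491)
t=1.500: state=(-0.755, 1.367)
t=2.000: state=(0.211, 1.897)
t=2.500: state=(0.671, -0.216)
t=3.000: state=(0.133, -1.564)
t=3.500: state=(-0.459, -0.489)
t=4.000: state=(-0.290, 0.999)
t=4.500: state=(0.237, 0.783)
t=5.000: state=(0.315, -0.460)
t=5.500: state=(-0.059, -0.785)
t=6.000: state=(-0.265, 0.054)
t=6.500: state=(-0.055, 0.625)
t=7.000: state=(0.182, 0.195)
t=7.500: state=(0.111, -0.407)
t=7.750: state=(-0.001, -0.452)
largest grid value and its neighbours: omega(1.810)=2.12965, omega(1.820)=2.13096, omega(1.830)=2.13070
parabola through these three points peaks at t≈1.823 with omega≈2.13104

max omega = 2.131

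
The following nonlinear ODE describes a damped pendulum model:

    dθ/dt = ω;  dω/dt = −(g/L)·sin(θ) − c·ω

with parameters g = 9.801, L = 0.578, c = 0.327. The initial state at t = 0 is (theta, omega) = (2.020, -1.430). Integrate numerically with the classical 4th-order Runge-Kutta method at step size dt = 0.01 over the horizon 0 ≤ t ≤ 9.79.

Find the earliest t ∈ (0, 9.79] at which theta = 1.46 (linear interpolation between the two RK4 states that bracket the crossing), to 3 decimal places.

t=0.000: state=(2.020, -1.430)
step 1 (dt=0.01): k1=(-1.430, -14.807), k2=(-1.504, -14.835), k3=(-1.504, -14.838), k4=(-1.578, -14.867); state += dt/6·(k1+2k2+2k3+k4)
t=0.010: state=(2.005, -1.578)
t=0.020: state=(1.988, -1.727)
t=0.030: state=(1.970, -1.877)
t=0.190: state=(1.473, -4.354)
next step: t=0.200: state=(1.429, -4.508) — theta has crossed 1.46
linear interpolation between t=0.190 (1.47323) and t=0.200 (1.42892) → t≈0.193

t = 0.193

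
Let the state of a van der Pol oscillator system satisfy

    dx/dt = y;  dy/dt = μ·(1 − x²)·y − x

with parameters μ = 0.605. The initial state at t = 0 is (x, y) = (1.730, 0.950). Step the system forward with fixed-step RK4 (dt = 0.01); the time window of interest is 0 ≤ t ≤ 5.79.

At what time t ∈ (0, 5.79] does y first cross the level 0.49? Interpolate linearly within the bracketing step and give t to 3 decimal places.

t=0.000: state=(1.730, 0.950)
step 1 (dt=0.01): k1=(0.950, -2.875), k2=(0.936, -2.872), k3=(0.936, -2.872), k4=(0.921, -2.868); state += dt/6·(k1+2k2+2k3+k4)
t=0.010: state=(1.739, 0.921)
t=0.020: state=(1.748, 0.893)
t=0.030: state=(1.757, 0.864)
t=0.160: state=(1.846, 0.509)
next step: t=0.170: state=(1.851, 0.483) — y has crossed 0.49
linear interpolation between t=0.160 (0.50862) and t=0.170 (0.48288) → t≈0.167

t = 0.167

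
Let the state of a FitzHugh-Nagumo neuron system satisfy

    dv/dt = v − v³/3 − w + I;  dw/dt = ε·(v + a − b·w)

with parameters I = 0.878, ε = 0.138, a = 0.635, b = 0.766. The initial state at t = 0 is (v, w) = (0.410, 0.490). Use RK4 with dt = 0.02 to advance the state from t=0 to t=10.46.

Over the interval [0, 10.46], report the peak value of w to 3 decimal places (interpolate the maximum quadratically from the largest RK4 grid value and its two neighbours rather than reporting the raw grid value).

max w = 1.752

t=0.000: state=(0.410, 0.490)
step 1 (dt=0.02): k1=(0.775, 0.092), k2=(0.781, 0.093), k3=(0.781, 0.093), k4=(0.786, 0.094); state += dt/6·(k1+2k2+2k3+k4)
t=0.020: state=(0.426, 0.492)
t=0.040: state=(0.441, 0.494)
t=0.060: state=(0.457, 0.496)
continuing one RK4 step at a time; state shown every 25 steps (Δt=0.5):
t=0.500: state=(0.857, 0.550)
t=1.000: state=(1.319, 0.638)
t=1.500: state=(1.606, 0.747)
t=2.000: state=(1.704, 0.863)
t=2.500: state=(1.705, 0.977)
t=3.000: state=(1.670, 1.082)
t=3.500: state=(1.622, 1.180)
t=4.000: state=(1.569, 1.269)
t=4.500: state=(1.513, 1.350)
t=5.000: state=(1.455, 1.423)
t=5.500: state=(1.396, 1.488)
t=6.000: state=(1.334, 1.546)
t=6.500: state=(1.270, 1.597)
t=7.000: state=(1.202, 1.640)
t=7.500: state=(1.130, 1.677)
t=8.000: state=(1.052, 1.707)
t=8.500: state=(0.965, 1.729)
t=9.000: state=(0.864, 1.744)
t=9.500: state=(0.745, 1.751)
t=10.000: state=(0.593, 1.749)
t=10.460: state=(0.406, 1.737)
largest grid value and its neighbours: w(9.620)=1.75174, w(9.640)=1.75175, w(9.660)=1.75174
parabola through these three points peaks at t≈9.637 with w≈1.75175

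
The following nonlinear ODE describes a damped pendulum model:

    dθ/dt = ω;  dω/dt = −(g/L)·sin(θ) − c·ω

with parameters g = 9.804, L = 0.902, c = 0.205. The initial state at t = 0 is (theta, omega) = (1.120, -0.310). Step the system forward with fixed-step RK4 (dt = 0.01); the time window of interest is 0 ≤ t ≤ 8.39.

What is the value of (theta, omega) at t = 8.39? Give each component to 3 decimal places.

t=0.000: state=(1.120, -0.310)
step 1 (dt=0.01): k1=(-0.310, -9.720), k2=(-0.359, -9.702), k3=(-0.359, -9.701), k4=(-0.407, -9.683); state += dt/6·(k1+2k2+2k3+k4)
t=0.010: state=(1.116, -0.407)
t=0.020: state=(1.112, -0.504)
t=0.030: state=(1.106, -0.600)
continuing one RK4 step at a time; state shown every 50 steps (Δt=0.5):
t=0.500: state=(-0.012, -3.336)
t=1.000: state=(-1.006, 0.049)
t=1.500: state=(-0.041, 3.024)
t=2.000: state=(0.902, 0.048)
t=2.500: state=(0.049, -2.736)
t=3.000: state=(-0.811, -0.039)
t=3.500: state=(-0.030, 2.475)
t=4.000: state=(0.730, -0.035)
t=4.500: state=(-0.004, -2.237)
t=5.000: state=(-0.657, 0.144)
t=5.500: state=(0.044, 2.012)
t=6.000: state=(0.588, -0.267)
t=6.500: state=(-0.086, -1.796)
t=7.000: state=(-0.523, 0.391)
t=7.500: state=(0.124, 1.586)
t=8.000: state=(0.460, -0.504)
t=8.390: state=(0.002, -1.508)

(theta, omega) = (0.002, -1.508)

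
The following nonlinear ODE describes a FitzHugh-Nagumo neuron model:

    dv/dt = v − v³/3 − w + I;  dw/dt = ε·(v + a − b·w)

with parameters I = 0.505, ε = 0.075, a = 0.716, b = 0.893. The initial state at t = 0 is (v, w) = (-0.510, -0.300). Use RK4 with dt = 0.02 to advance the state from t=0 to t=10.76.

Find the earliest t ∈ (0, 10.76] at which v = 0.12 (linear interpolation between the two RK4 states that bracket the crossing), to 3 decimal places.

t = 1.154

t=0.000: state=(-0.510, -0.300)
step 1 (dt=0.02): k1=(0.339, 0.036), k2=(0.341, 0.036), k3=(0.341, 0.036), k4=(0.344, 0.036); state += dt/6·(k1+2k2+2k3+k4)
t=0.020: state=(-0.503, -0.299)
t=0.040: state=(-0.496, -0.299)
t=0.060: state=(-0.489, -0.298)
continuing one RK4 step at a time; state shown every 25 steps (Δt=0.5):
t=0.500: state=(-0.307, -0.279)
t=1.000: state=(-0.004, -0.250)
t=1.140: state=(0.108, -0.239)
next step: t=1.160: state=(0.125, -0.238) — v has crossed 0.12
linear interpolation between t=1.140 (0.10790) and t=1.160 (0.12509) → t≈1.154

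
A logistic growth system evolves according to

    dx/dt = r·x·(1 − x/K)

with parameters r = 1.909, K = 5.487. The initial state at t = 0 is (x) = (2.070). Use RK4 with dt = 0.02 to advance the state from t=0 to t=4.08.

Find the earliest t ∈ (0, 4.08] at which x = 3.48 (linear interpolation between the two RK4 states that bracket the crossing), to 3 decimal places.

t = 0.551

t=0.000: state=(2.070)
step 1 (dt=0.02): k1=(2.461), k2=(2.472), k3=(2.472), k4=(2.483); state += dt/6·(k1+2k2+2k3+k4)
t=0.020: state=(2.119)
t=0.040: state=(2.169)
t=0.060: state=(2.220)
continuing one RK4 step at a time; state shown every 10 steps (Δt=0.2):
t=0.200: state=(2.580)
t=0.400: state=(3.101)
t=0.540: state=(3.454)
next step: t=0.560: state=(3.502) — x has crossed 3.48
linear interpolation between t=0.540 (3.45352) and t=0.560 (3.50214) → t≈0.551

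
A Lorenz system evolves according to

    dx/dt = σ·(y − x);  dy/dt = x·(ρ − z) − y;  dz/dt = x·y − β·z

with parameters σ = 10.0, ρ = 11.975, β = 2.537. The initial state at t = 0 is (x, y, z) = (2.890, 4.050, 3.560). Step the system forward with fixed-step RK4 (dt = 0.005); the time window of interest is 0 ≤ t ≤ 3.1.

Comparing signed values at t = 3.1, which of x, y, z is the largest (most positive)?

largest component: z

t=0.000: state=(2.890, 4.050, 3.560)
step 1 (dt=0.005): k1=(11.600, 20.269, 2.673), k2=(11.817, 20.443, 2.921), k3=(11.816, 20.446, 2.923), k4=(12.031, 20.621, 3.176); state += dt/6·(k1+2k2+2k3+k4)
t=0.005: state=(2.949, 4.152, 3.575)
t=0.010: state=(3.010, 4.256, 3.592)
t=0.015: state=(3.074, 4.362, 3.612)
continuing one RK4 step at a time; state shown every 40 steps (Δt=0.2):
t=0.200: state=(6.708, 9.070, 7.399)
t=0.400: state=(8.300, 6.609, 16.036)
t=0.600: state=(3.601, 1.856, 12.971)
t=0.800: state=(2.102, 2.094, 8.521)
t=1.000: state=(2.986, 3.858, 6.268)
t=1.200: state=(5.599, 7.232, 7.649)
t=1.400: state=(7.683, 7.467, 13.472)
t=1.600: state=(5.070, 3.486, 13.482)
t=1.800: state=(3.241, 3.009, 9.931)
t=2.000: state=(3.777, 4.476, 7.944)
t=2.200: state=(5.731, 6.817, 9.154)
t=2.400: state=(6.841, 6.568, 12.791)
t=2.600: state=(5.124, 4.119, 12.622)
t=2.800: state=(3.947, 3.825, 10.175)
t=3.000: state=(4.481, 5.069, 8.988)
t=3.100: state=(5.162, 5.902, 9.324)
compare at T: x=5.162, y=5.902, z=9.324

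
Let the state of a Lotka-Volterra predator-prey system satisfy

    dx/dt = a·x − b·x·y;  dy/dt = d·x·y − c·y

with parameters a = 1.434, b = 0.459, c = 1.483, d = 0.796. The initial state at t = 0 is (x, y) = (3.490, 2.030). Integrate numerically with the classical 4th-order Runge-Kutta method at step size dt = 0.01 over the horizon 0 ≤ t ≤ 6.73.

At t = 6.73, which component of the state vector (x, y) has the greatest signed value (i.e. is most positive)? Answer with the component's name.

largest component: y

t=0.000: state=(3.490, 2.030)
step 1 (dt=0.01): k1=(1.753, 2.629), k2=(1.736, 2.660), k3=(1.736, 2.660), k4=(1.719, 2.692); state += dt/6·(k1+2k2+2k3+k4)
t=0.010: state=(3.507, 2.057)
t=0.020: state=(3.524, 2.084)
t=0.030: state=(3.541, 2.112)
continuing one RK4 step at a time; state shown every 25 steps (Δt=0.25):
t=0.250: state=(3.780, 2.905)
t=0.500: state=(3.607, 4.220)
t=0.750: state=(2.928, 5.617)
t=1.000: state=(2.087, 6.379)
t=1.250: state=(1.438, 6.225)
t=1.500: state=(1.048, 5.481)
t=1.750: state=(0.843, 4.556)
t=2.000: state=(0.753, 3.680)
t=2.250: state=(0.738, 2.943)
t=2.500: state=(0.780, 2.361)
t=2.750: state=(0.875, 1.919)
t=3.000: state=(1.024, 1.599)
t=3.250: state=(1.236, 1.380)
t=3.500: state=(1.523, 1.252)
t=3.750: state=(1.894, 1.212)
t=4.000: state=(2.353, 1.275)
t=4.250: state=(2.880, 1.480)
t=4.500: state=(3.402, 1.910)
t=4.750: state=(3.753, 2.700)
t=5.000: state=(3.684, 3.940)
t=5.250: state=(3.086, 5.375)
t=5.500: state=(2.242, 6.306)
t=5.750: state=(1.542, 6.315)
t=6.000: state=(1.106, 5.649)
t=6.250: state=(0.872, 4.735)
t=6.500: state=(0.764, 3.839)
t=6.730: state=(0.736, 3.129)
compare at T: x=0.736, y=3.129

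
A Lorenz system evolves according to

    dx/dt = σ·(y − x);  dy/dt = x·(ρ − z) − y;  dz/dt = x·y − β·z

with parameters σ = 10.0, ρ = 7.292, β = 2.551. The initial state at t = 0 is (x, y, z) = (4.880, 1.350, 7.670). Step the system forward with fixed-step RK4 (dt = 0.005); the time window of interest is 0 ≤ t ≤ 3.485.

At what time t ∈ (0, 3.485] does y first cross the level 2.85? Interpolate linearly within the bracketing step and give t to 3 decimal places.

t=0.000: state=(4.880, 1.350, 7.670)
step 1 (dt=0.005): k1=(-35.300, -3.195, -12.978), k2=(-34.497, -2.998, -13.053), k3=(-34.513, -2.998, -13.047), k4=(-33.724, -2.807, -13.115); state += dt/6·(k1+2k2+2k3+k4)
t=0.005: state=(4.707, 1.335, 7.605)
t=0.010: state=(4.543, 1.322, 7.539)
t=0.015: state=(4.385, 1.311, 7.473)
continuing one RK4 step at a time; state shown every 40 steps (Δt=0.2):
t=0.200: state=(1.843, 1.487, 5.175)
t=0.400: state=(1.899, 2.186, 3.615)
t=0.515: state=(2.350, 2.845, 3.228)
next step: t=0.520: state=(2.375, 2.879, 3.221) — y has crossed 2.85
linear interpolation between t=0.515 (2.84504) and t=0.520 (2.87878) → t≈0.516

t = 0.516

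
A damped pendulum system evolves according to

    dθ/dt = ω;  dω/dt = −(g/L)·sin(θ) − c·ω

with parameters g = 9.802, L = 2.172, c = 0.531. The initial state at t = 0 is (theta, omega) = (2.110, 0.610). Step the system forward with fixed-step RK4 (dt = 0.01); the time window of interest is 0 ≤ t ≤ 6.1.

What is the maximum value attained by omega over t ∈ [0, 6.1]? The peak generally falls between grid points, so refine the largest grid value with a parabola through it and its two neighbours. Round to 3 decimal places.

t=0.000: state=(2.110, 0.610)
step 1 (dt=0.01): k1=(0.610, -4.197), k2=(0.589, -4.178), k3=(0.589, -4.179), k4=(0.568, -4.161); state += dt/6·(k1+2k2+2k3+k4)
t=0.010: state=(2.116, 0.568)
t=0.020: state=(2.121, 0.527)
t=0.030: state=(2.126, 0.486)
continuing one RK4 step at a time; state shown every 20 steps (Δt=0.2):
t=0.200: state=(2.152, -0.171)
t=0.400: state=(2.046, -0.888)
t=0.600: state=(1.797, -1.598)
t=0.800: state=(1.408, -2.287)
t=1.000: state=(0.892, -2.831)
t=1.200: state=(0.300, -3.018)
t=1.400: state=(-0.282, -2.713)
t=1.600: state=(-0.758, -2.006)
t=1.800: state=(-1.072, -1.119)
t=2.000: state=(-1.206, -0.223)
t=2.200: state=(-1.167, 0.597)
t=2.400: state=(-0.975, 1.291)
t=2.600: state=(-0.663, 1.787)
t=2.800: state=(-0.280, 1.994)
t=3.000: state=(0.111, 1.860)
t=3.200: state=(0.444, 1.430)
t=3.400: state=(0.672, 0.825)
t=3.600: state=(0.771, 0.169)
t=3.800: state=(0.742, -0.442)
t=4.000: state=(0.602, -0.935)
t=4.200: state=(0.380, -1.246)
t=4.400: state=(0.119, -1.331)
t=4.600: state=(-0.136, -1.185)
t=4.800: state=(-0.343, -0.857)
t=5.000: state=(-0.472, -0.425)
t=5.200: state=(-0.512, 0.029)
t=5.400: state=(-0.464, 0.432)
t=5.600: state=(-0.346, 0.729)
t=5.800: state=(-0.182, 0.879)
t=6.000: state=(-0.005, 0.869)
t=6.100: state=(0.079, 0.808)
largest grid value and its neighbours: omega(2.810)=1.99521, omega(2.820)=1.99576, omega(2.830)=1.99544
parabola through these three points peaks at t≈2.821 with omega≈1.99577

max omega = 1.996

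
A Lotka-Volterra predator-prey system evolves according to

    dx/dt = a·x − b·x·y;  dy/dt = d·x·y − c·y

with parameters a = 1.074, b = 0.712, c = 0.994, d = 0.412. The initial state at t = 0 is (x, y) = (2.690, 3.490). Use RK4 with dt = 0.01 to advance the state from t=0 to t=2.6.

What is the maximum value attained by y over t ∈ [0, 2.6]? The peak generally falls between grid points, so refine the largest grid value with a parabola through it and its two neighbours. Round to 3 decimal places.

t=0.000: state=(2.690, 3.490)
step 1 (dt=0.01): k1=(-3.795, 0.399), k2=(-3.772, 0.372), k3=(-3.772, 0.372), k4=(-3.749, 0.345); state += dt/6·(k1+2k2+2k3+k4)
t=0.010: state=(2.652, 3.494)
t=0.020: state=(2.615, 3.497)
t=0.030: state=(2.578, 3.500)
continuing one RK4 step at a time; state shown every 10 steps (Δt=0.1):
t=0.100: state=(2.334, 3.504)
t=0.200: state=(2.027, 3.470)
t=0.300: state=(1.767, 3.396)
t=0.400: state=(1.550, 3.292)
t=0.500: state=(1.371, 3.165)
t=0.600: state=(1.225, 3.023)
t=0.700: state=(1.106, 2.871)
t=0.800: state=(1.009, 2.715)
t=0.900: state=(0.931, 2.558)
t=1.000: state=(0.869, 2.403)
t=1.100: state=(0.820, 2.253)
t=1.200: state=(0.781, 2.108)
t=1.300: state=(0.752, 1.970)
t=1.400: state=(0.732, 1.839)
t=1.500: state=(0.718, 1.715)
t=1.600: state=(0.710, 1.599)
t=1.700: state=(0.708, 1.491)
t=1.800: state=(0.712, 1.390)
t=1.900: state=(0.720, 1.296)
t=2.000: state=(0.734, 1.209)
t=2.100: state=(0.752, 1.129)
t=2.200: state=(0.774, 1.054)
t=2.300: state=(0.802, 0.986)
t=2.400: state=(0.834, 0.923)
t=2.500: state=(0.871, 0.866)
t=2.600: state=(0.914, 0.813)
largest grid value and its neighbours: y(0.070)=3.50497, y(0.080)=3.50505, y(0.090)=3.50465
parabola through these three points peaks at t≈0.077 with y≈3.50508

max y = 3.505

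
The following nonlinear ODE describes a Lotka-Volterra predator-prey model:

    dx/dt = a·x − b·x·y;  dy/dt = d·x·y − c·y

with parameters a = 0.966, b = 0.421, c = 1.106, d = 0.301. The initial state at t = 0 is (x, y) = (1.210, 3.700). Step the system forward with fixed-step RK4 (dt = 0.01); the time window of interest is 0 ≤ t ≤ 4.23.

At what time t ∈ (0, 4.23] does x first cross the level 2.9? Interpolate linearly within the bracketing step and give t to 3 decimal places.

t = 2.780

t=0.000: state=(1.210, 3.700)
step 1 (dt=0.01): k1=(-0.716, -2.745), k2=(-0.707, -2.738), k3=(-0.707, -2.738), k4=(-0.698, -2.732); state += dt/6·(k1+2k2+2k3+k4)
t=0.010: state=(1.203, 3.673)
t=0.020: state=(1.196, 3.645)
t=0.030: state=(1.189, 3.618)
continuing one RK4 step at a time; state shown every 20 steps (Δt=0.2):
t=0.200: state=(1.099, 3.178)
t=0.400: state=(1.041, 2.716)
t=0.600: state=(1.022, 2.316)
t=0.800: state=(1.035, 1.975)
t=1.000: state=(1.077, 1.687)
t=1.200: state=(1.145, 1.445)
t=1.400: state=(1.241, 1.245)
t=1.600: state=(1.366, 1.079)
t=1.800: state=(1.522, 0.943)
t=2.000: state=(1.713, 0.833)
t=2.200: state=(1.945, 0.745)
t=2.400: state=(2.223, 0.677)
t=2.600: state=(2.553, 0.627)
t=2.770: state=(2.880, 0.596)
next step: t=2.780: state=(2.900, 0.595) — x has crossed 2.9
linear interpolation between t=2.770 (2.87969) and t=2.780 (2.90036) → t≈2.780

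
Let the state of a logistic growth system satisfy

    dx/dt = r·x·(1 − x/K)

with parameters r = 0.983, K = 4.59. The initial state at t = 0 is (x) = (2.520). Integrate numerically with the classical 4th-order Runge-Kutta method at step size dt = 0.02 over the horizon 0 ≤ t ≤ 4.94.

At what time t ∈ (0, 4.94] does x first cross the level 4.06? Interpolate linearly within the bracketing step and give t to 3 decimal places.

t = 1.871

t=0.000: state=(2.520)
step 1 (dt=0.02): k1=(1.117), k2=(1.116), k3=(1.116), k4=(1.115); state += dt/6·(k1+2k2+2k3+k4)
t=0.020: state=(2.542)
t=0.040: state=(2.565)
t=0.060: state=(2.587)
continuing one RK4 step at a time; state shown every 10 steps (Δt=0.2):
t=0.200: state=(2.741)
t=0.400: state=(2.953)
t=0.600: state=(3.154)
t=0.800: state=(3.340)
t=1.000: state=(3.511)
t=1.200: state=(3.665)
t=1.400: state=(3.801)
t=1.600: state=(3.922)
t=1.800: state=(4.026)
t=1.860: state=(4.055)
next step: t=1.880: state=(4.064) — x has crossed 4.06
linear interpolation between t=1.860 (4.05484) and t=1.880 (4.06406) → t≈1.871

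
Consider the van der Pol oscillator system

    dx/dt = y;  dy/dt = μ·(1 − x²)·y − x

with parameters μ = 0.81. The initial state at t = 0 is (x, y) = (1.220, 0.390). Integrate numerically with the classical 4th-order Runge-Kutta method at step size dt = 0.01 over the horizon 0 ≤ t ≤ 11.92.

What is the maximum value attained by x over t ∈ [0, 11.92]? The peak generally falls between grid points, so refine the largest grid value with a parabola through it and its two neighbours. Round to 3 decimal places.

t=0.000: state=(1.220, 0.390)
step 1 (dt=0.01): k1=(0.390, -1.374), k2=(0.383, -1.375), k3=(0.383, -1.375), k4=(0.376, -1.376); state += dt/6·(k1+2k2+2k3+k4)
t=0.010: state=(1.224, 0.376)
t=0.020: state=(1.228, 0.362)
t=0.030: state=(1.231, 0.349)
continuing one RK4 step at a time; state shown every 50 steps (Δt=0.5):
t=0.500: state=(1.249, -0.253)
t=1.000: state=(0.990, -0.769)
t=1.500: state=(0.472, -1.333)
t=2.000: state=(-0.368, -2.011)
t=2.500: state=(-1.376, -1.696)
t=3.000: state=(-1.849, -0.237)
t=3.500: state=(-1.753, 0.504)
t=4.000: state=(-1.404, 0.876)
t=4.500: state=(-0.865, 1.317)
t=5.000: state=(-0.035, 2.054)
t=5.500: state=(1.134, 2.340)
t=6.000: state=(1.919, 0.661)
t=6.500: state=(1.942, -0.376)
t=7.000: state=(1.650, -0.753)
t=7.500: state=(1.194, -1.088)
t=8.000: state=(0.524, -1.651)
t=8.500: state=(-0.504, -2.432)
t=9.000: state=(-1.636, -1.649)
t=9.500: state=(-2.005, -0.009)
t=10.000: state=(-1.833, 0.589)
t=10.500: state=(-1.460, 0.898)
t=11.000: state=(-0.918, 1.308)
t=11.500: state=(-0.097, 2.034)
t=11.920: state=(0.883, 2.484)
largest grid value and its neighbours: x(6.240)=1.99411, x(6.250)=1.99418, x(6.260)=1.99405
parabola through these three points peaks at t≈6.248 with x≈1.99418

max x = 1.994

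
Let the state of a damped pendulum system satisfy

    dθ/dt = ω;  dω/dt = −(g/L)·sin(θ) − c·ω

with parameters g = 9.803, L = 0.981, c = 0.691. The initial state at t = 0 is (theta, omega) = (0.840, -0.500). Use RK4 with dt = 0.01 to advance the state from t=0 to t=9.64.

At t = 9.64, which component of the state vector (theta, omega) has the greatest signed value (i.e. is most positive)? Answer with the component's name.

largest component: omega

t=0.000: state=(0.840, -0.500)
step 1 (dt=0.01): k1=(-0.500, -7.096), k2=(-0.535, -7.054), k3=(-0.535, -7.053), k4=(-0.571, -7.011); state += dt/6·(k1+2k2+2k3+k4)
t=0.010: state=(0.835, -0.571)
t=0.020: state=(0.829, -0.640)
t=0.030: state=(0.822, -0.709)
continuing one RK4 step at a time; state shown every 50 steps (Δt=0.5):
t=0.500: state=(-0.014, -2.164)
t=1.000: state=(-0.591, 0.174)
t=1.500: state=(-0.024, 1.548)
t=2.000: state=(0.415, -0.058)
t=2.500: state=(0.029, -1.100)
t=3.000: state=(-0.293, 0.017)
t=3.500: state=(-0.025, 0.779)
t=4.000: state=(0.207, -0.004)
t=4.500: state=(0.019, -0.552)
t=5.000: state=(-0.146, 0.000)
t=5.500: state=(-0.014, 0.391)
t=6.000: state=(0.103, 0.001)
t=6.500: state=(0.010, -0.277)
t=7.000: state=(-0.073, -0.001)
t=7.500: state=(-0.007, 0.196)
t=8.000: state=(0.052, 0.001)
t=8.500: state=(0.005, -0.139)
t=9.000: state=(-0.037, -0.000)
t=9.500: state=(-0.003, 0.098)
t=9.640: state=(0.010, 0.085)
compare at T: theta=0.010, omega=0.085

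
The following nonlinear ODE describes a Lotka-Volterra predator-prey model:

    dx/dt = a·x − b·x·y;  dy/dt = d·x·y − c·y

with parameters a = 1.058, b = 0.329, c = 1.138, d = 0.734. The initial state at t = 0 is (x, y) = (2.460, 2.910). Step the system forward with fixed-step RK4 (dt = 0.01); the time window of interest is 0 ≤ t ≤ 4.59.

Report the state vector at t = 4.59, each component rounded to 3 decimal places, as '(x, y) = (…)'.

t=0.000: state=(2.460, 2.910)
step 1 (dt=0.01): k1=(0.248, 1.943), k2=(0.240, 1.952), k3=(0.240, 1.952), k4=(0.232, 1.961); state += dt/6·(k1+2k2+2k3+k4)
t=0.010: state=(2.462, 2.930)
t=0.020: state=(2.465, 2.949)
t=0.030: state=(2.467, 2.969)
continuing one RK4 step at a time; state shown every 20 steps (Δt=0.2):
t=0.200: state=(2.476, 3.332)
t=0.400: state=(2.420, 3.805)
t=0.600: state=(2.291, 4.286)
t=0.800: state=(2.104, 4.716)
t=1.000: state=(1.885, 5.035)
t=1.200: state=(1.662, 5.202)
t=1.400: state=(1.457, 5.207)
t=1.600: state=(1.283, 5.069)
t=1.800: state=(1.144, 4.822)
t=2.000: state=(1.040, 4.506)
t=2.200: state=(0.966, 4.157)
t=2.400: state=(0.919, 3.801)
t=2.600: state=(0.894, 3.457)
t=2.800: state=(0.890, 3.138)
t=3.000: state=(0.903, 2.850)
t=3.200: state=(0.933, 2.597)
t=3.400: state=(0.979, 2.379)
t=3.600: state=(1.041, 2.197)
t=3.800: state=(1.118, 2.050)
t=4.000: state=(1.212, 1.937)
t=4.200: state=(1.322, 1.858)
t=4.400: state=(1.448, 1.813)
t=4.590: state=(1.582, 1.804)

(x, y) = (1.582, 1.804)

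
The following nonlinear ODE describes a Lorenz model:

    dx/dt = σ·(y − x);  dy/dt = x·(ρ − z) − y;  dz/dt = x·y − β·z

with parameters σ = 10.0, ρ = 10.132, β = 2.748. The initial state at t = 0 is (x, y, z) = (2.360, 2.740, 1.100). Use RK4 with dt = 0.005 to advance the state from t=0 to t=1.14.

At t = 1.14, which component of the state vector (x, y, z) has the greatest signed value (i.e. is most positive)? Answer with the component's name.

t=0.000: state=(2.360, 2.740, 1.100)
step 1 (dt=0.005): k1=(3.800, 18.576, 3.444), k2=(4.169, 18.594, 3.556), k3=(4.161, 18.602, 3.558), k4=(4.522, 18.628, 3.673); state += dt/6·(k1+2k2+2k3+k4)
t=0.005: state=(2.381, 2.833, 1.118)
t=0.010: state=(2.405, 2.926, 1.137)
t=0.015: state=(2.433, 3.020, 1.157)
continuing one RK4 step at a time; state shown every 10 steps (Δt=0.05):
t=0.050: state=(2.711, 3.699, 1.339)
t=0.100: state=(3.325, 4.776, 1.765)
t=0.150: state=(4.152, 6.001, 2.482)
t=0.200: state=(5.159, 7.317, 3.619)
t=0.250: state=(6.277, 8.547, 5.290)
t=0.300: state=(7.366, 9.376, 7.499)
t=0.350: state=(8.200, 9.435, 10.004)
t=0.400: state=(8.525, 8.536, 12.278)
t=0.450: state=(8.197, 6.902, 13.746)
t=0.500: state=(7.296, 5.085, 14.153)
t=0.550: state=(6.090, 3.579, 13.680)
t=0.600: state=(4.872, 2.578, 12.700)
t=0.650: state=(3.840, 2.028, 11.529)
t=0.700: state=(3.069, 1.792, 10.352)
t=0.750: state=(2.552, 1.749, 9.252)
t=0.800: state=(2.249, 1.824, 8.262)
t=0.850: state=(2.113, 1.980, 7.393)
t=0.900: state=(2.106, 2.203, 6.649)
t=0.950: state=(2.204, 2.495, 6.031)
t=1.000: state=(2.394, 2.860, 5.544)
t=1.050: state=(2.670, 3.310, 5.196)
t=1.100: state=(3.034, 3.849, 5.006)
t=1.140: state=(3.388, 4.345, 4.984)
compare at T: x=3.388, y=4.345, z=4.984

largest component: z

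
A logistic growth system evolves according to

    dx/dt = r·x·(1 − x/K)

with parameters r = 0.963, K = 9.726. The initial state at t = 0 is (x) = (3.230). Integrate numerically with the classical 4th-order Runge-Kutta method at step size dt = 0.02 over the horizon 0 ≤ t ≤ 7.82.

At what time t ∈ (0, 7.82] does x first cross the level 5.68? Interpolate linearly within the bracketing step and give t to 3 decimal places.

t=0.000: state=(3.230)
step 1 (dt=0.02): k1=(2.077), k2=(2.084), k3=(2.084), k4=(2.091); state += dt/6·(k1+2k2+2k3+k4)
t=0.020: state=(3.272)
t=0.040: state=(3.314)
t=0.060: state=(3.356)
continuing one RK4 step at a time; state shown every 25 steps (Δt=0.5):
t=0.500: state=(4.337)
t=1.000: state=(5.502)
t=1.060: state=(5.639)
next step: t=1.080: state=(5.685) — x has crossed 5.68
linear interpolation between t=1.060 (5.63943) and t=1.080 (5.68499) → t≈1.078

t = 1.078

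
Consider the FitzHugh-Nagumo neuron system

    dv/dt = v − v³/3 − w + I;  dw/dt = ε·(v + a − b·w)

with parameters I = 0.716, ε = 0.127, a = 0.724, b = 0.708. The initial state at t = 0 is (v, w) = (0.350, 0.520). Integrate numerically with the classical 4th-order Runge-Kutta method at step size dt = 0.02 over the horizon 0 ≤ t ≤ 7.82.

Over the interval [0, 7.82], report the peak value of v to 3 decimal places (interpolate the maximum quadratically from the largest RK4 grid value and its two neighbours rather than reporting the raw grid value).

t=0.000: state=(0.350, 0.520)
step 1 (dt=0.02): k1=(0.532, 0.090), k2=(0.535, 0.090), k3=(0.535, 0.090), k4=(0.539, 0.091); state += dt/6·(k1+2k2+2k3+k4)
t=0.020: state=(0.361, 0.522)
t=0.040: state=(0.372, 0.524)
t=0.060: state=(0.383, 0.525)
continuing one RK4 step at a time; state shown every 25 steps (Δt=0.5):
t=0.500: state=(0.662, 0.573)
t=1.000: state=(1.033, 0.646)
t=1.500: state=(1.353, 0.737)
t=2.000: state=(1.530, 0.840)
t=2.500: state=(1.585, 0.945)
t=3.000: state=(1.575, 1.047)
t=3.500: state=(1.535, 1.142)
t=4.000: state=(1.481, 1.231)
t=4.500: state=(1.419, 1.312)
t=5.000: state=(1.352, 1.385)
t=5.500: state=(1.279, 1.451)
t=6.000: state=(1.199, 1.509)
t=6.500: state=(1.110, 1.559)
t=7.000: state=(1.008, 1.601)
t=7.500: state=(0.888, 1.635)
t=7.820: state=(0.797, 1.651)
largest grid value and its neighbours: v(2.600)=1.58669, v(2.620)=1.58675, v(2.640)=1.58674
parabola through these three points peaks at t≈2.626 with v≈1.58676

max v = 1.587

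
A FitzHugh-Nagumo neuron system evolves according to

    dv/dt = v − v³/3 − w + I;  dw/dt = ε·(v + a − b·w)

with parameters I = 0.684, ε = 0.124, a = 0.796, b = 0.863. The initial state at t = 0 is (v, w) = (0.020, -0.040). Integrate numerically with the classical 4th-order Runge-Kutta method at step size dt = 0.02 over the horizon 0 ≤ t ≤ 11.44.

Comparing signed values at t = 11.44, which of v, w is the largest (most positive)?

largest component: w

t=0.000: state=(0.020, -0.040)
step 1 (dt=0.02): k1=(0.744, 0.105), k2=(0.750, 0.106), k3=(0.750, 0.106), k4=(0.757, 0.107); state += dt/6·(k1+2k2+2k3+k4)
t=0.020: state=(0.035, -0.038)
t=0.040: state=(0.050, -0.036)
t=0.060: state=(0.066, -0.034)
continuing one RK4 step at a time; state shown every 25 steps (Δt=0.5):
t=0.500: state=(0.480, 0.024)
t=1.000: state=(1.086, 0.118)
t=1.500: state=(1.586, 0.242)
t=2.000: state=(1.791, 0.381)
t=2.500: state=(1.820, 0.519)
t=3.000: state=(1.789, 0.649)
t=3.500: state=(1.741, 0.770)
t=4.000: state=(1.687, 0.881)
t=4.500: state=(1.631, 0.983)
t=5.000: state=(1.573, 1.077)
t=5.500: state=(1.514, 1.162)
t=6.000: state=(1.452, 1.239)
t=6.500: state=(1.389, 1.308)
t=7.000: state=(1.323, 1.370)
t=7.500: state=(1.254, 1.425)
t=8.000: state=(1.179, 1.472)
t=8.500: state=(1.098, 1.512)
t=9.000: state=(1.007, 1.545)
t=9.500: state=(0.902, 1.570)
t=10.000: state=(0.775, 1.587)
t=10.500: state=(0.612, 1.594)
t=11.000: state=(0.388, 1.590)
t=11.440: state=(0.101, 1.573)
compare at T: v=0.101, w=1.573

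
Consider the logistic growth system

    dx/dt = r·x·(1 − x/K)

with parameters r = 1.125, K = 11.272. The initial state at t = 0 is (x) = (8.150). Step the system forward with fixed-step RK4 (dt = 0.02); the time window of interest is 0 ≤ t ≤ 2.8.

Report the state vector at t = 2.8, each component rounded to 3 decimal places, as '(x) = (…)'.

t=0.000: state=(8.150)
step 1 (dt=0.02): k1=(2.539), k2=(2.527), k3=(2.527), k4=(2.514); state += dt/6·(k1+2k2+2k3+k4)
t=0.020: state=(8.201)
t=0.040: state=(8.251)
t=0.060: state=(8.300)
continuing one RK4 step at a time; state shown every 5 steps (Δt=0.1):
t=0.100: state=(8.397)
t=0.200: state=(8.632)
t=0.300: state=(8.852)
t=0.400: state=(9.059)
t=0.500: state=(9.253)
t=0.600: state=(9.432)
t=0.700: state=(9.599)
t=0.800: state=(9.753)
t=0.900: state=(9.895)
t=1.000: state=(10.025)
t=1.100: state=(10.145)
t=1.200: state=(10.254)
t=1.300: state=(10.353)
t=1.400: state=(10.444)
t=1.500: state=(10.526)
t=1.600: state=(10.601)
t=1.700: state=(10.668)
t=1.800: state=(10.729)
t=1.900: state=(10.785)
t=2.000: state=(10.835)
t=2.100: state=(10.879)
t=2.200: state=(10.920)
t=2.300: state=(10.956)
t=2.400: state=(10.989)
t=2.500: state=(11.019)
t=2.600: state=(11.045)
t=2.700: state=(11.069)
t=2.800: state=(11.090)

(x) = (11.090)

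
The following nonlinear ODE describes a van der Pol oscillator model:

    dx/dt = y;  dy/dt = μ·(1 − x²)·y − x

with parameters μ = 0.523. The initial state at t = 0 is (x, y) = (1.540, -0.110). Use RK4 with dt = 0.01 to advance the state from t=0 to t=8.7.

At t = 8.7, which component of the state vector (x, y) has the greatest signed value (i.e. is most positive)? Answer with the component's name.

t=0.000: state=(1.540, -0.110)
step 1 (dt=0.01): k1=(-0.110, -1.461), k2=(-0.117, -1.455), k3=(-0.117, -1.455), k4=(-0.125, -1.450); state += dt/6·(k1+2k2+2k3+k4)
t=0.010: state=(1.539, -0.125)
t=0.020: state=(1.538, -0.139)
t=0.030: state=(1.536, -0.153)
continuing one RK4 step at a time; state shown every 50 steps (Δt=0.5):
t=0.500: state=(1.324, -0.719)
t=1.000: state=(0.838, -1.222)
t=1.500: state=(0.094, -1.753)
t=2.000: state=(-0.866, -1.954)
t=2.500: state=(-1.657, -1.037)
t=3.000: state=(-1.870, 0.105)
t=3.500: state=(-1.642, 0.747)
t=4.000: state=(-1.153, 1.206)
t=4.500: state=(-0.422, 1.739)
t=5.000: state=(0.579, 2.186)
t=5.500: state=(1.568, 1.514)
t=6.000: state=(1.971, 0.149)
t=6.500: state=(1.829, -0.623)
t=7.000: state=(1.400, -1.076)
t=7.500: state=(0.747, -1.558)
t=8.000: state=(-0.177, -2.122)
t=8.500: state=(-1.262, -1.978)
t=8.700: state=(-1.612, -1.493)
compare at T: x=-1.612, y=-1.493

largest component: y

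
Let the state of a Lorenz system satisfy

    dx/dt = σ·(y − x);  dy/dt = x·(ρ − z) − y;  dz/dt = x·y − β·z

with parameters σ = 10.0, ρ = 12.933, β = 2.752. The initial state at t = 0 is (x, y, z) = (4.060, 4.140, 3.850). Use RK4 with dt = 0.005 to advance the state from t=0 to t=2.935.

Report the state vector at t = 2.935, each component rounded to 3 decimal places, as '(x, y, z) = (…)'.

t=0.000: state=(4.060, 4.140, 3.850)
step 1 (dt=0.005): k1=(0.800, 32.737, 6.213), k2=(1.598, 32.610, 6.511), k3=(1.575, 32.626, 6.516), k4=(2.353, 32.513, 6.820); state += dt/6·(k1+2k2+2k3+k4)
t=0.005: state=(4.068, 4.303, 3.883)
t=0.010: state=(4.083, 4.465, 3.918)
t=0.015: state=(4.106, 4.627, 3.957)
continuing one RK4 step at a time; state shown every 20 steps (Δt=0.1):
t=0.100: state=(5.303, 7.399, 5.273)
t=0.200: state=(7.763, 10.278, 9.227)
t=0.300: state=(9.445, 9.818, 15.067)
t=0.400: state=(8.180, 5.566, 17.573)
t=0.500: state=(5.265, 2.530, 15.591)
t=0.600: state=(3.190, 1.806, 12.569)
t=0.700: state=(2.381, 2.060, 9.987)
t=0.800: state=(2.412, 2.751, 8.074)
t=0.900: state=(3.021, 3.901, 6.913)
t=1.000: state=(4.184, 5.635, 6.754)
t=1.100: state=(5.884, 7.767, 8.126)
t=1.200: state=(7.666, 9.124, 11.354)
t=1.300: state=(8.314, 7.990, 14.866)
t=1.400: state=(7.103, 5.244, 15.796)
t=1.500: state=(5.183, 3.442, 14.241)
t=1.600: state=(3.871, 3.014, 12.029)
t=1.700: state=(3.433, 3.375, 10.120)
t=1.800: state=(3.688, 4.233, 8.851)
t=1.900: state=(4.485, 5.516, 8.460)
t=2.000: state=(5.687, 7.004, 9.240)
t=2.100: state=(6.933, 7.980, 11.253)
t=2.200: state=(7.511, 7.522, 13.587)
t=2.300: state=(6.941, 5.885, 14.608)
t=2.400: state=(5.707, 4.456, 13.906)
t=2.500: state=(4.670, 3.906, 12.399)
t=2.600: state=(4.220, 4.075, 10.928)
t=2.700: state=(4.347, 4.724, 9.925)
t=2.800: state=(4.929, 5.689, 9.645)
t=2.900: state=(5.790, 6.699, 10.254)
t=2.935: state=(6.103, 6.975, 10.672)

(x, y, z) = (6.103, 6.975, 10.672)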